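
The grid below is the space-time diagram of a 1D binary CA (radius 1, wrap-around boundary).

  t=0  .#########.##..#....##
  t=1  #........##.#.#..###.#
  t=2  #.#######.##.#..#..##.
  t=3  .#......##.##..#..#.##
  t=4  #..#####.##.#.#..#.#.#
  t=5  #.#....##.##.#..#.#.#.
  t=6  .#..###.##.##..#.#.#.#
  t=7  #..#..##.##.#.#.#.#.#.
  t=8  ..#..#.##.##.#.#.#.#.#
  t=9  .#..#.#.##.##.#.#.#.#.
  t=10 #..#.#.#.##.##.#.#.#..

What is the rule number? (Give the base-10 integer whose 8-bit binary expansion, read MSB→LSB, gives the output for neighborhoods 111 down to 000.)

  ###|.  b7=0 t=0,i=2
  ##.|#  b6=1 t=0,i=9
  #.#|#  b5=1 t=0,i=0
  #..|.  b4=0 t=0,i=13
  .##|.  b3=0 t=0,i=1
  .#.|.  b2=0 t=0,i=15
  ..#|#  b1=1 t=0,i=14
  ...|#  b0=1 t=0,i=17
  bits 01100011 = 99

99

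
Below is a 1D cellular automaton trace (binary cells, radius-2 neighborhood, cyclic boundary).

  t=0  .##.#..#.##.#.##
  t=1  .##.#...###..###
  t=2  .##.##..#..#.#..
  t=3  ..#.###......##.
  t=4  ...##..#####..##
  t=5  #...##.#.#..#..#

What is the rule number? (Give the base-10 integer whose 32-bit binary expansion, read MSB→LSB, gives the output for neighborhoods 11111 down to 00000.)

2211527043

  [31] ##### => #  t=4,i=9
  [30] ####. => .  t=4,i=10
  [29] ###.# => .  t=1,i=15
  [28] ###.. => .  t=1,i=10
  [27] ##.## => .  t=0,i=0
  [26] ##.#. => .  t=0,i=3
  [25] ##..# => #  t=1,i=11
  [24] ##... => #  t=3,i=7
  [23] #.### => #  t=3,i=4
  [22] #.##. => #  t=0,i=1
  [21] #.#.# => .  t=0,i=12
  [20] #.#.. => #  t=0,i=4
  [19] #..## => .  t=1,i=12
  [18] #..#. => .  t=0,i=6
  [17] #...# => .  t=1,i=6
  [16] #.... => #  t=3,i=8
  [15] .#### => .  t=4,i=8
  [14] .###. => .  t=1,i=9
  [13] .##.# => #  t=0,i=2
  [12] .##.. => #  t=2,i=5
  [11] .#.## => #  t=0,i=8
  [10] .#.#. => .  t=2,i=12
  [9] .#..# => .  t=0,i=5
  [8] .#... => #  t=1,i=5
  [7] ..### => #  t=1,i=8
  [6] ..##. => .  t=2,i=1
  [5] ..#.# => .  t=0,i=7
  [4] ..#.. => .  t=2,i=8
  [3] ...## => .  t=1,i=7
  [2] ...#. => .  t=3,i=1
  [1] ....# => #  t=3,i=11
  [0] ..... => #  t=3,i=9
  bits 10000011110100010011100110000011 = 2211527043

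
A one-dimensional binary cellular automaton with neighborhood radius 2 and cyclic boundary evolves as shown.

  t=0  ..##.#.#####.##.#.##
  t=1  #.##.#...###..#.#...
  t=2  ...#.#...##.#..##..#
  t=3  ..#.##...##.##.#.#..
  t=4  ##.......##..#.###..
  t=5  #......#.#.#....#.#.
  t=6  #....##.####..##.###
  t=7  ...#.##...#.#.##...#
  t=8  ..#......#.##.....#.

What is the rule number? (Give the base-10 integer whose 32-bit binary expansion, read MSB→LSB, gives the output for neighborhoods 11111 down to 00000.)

  #####|#  b31=1 t=0,i=9
  ####.|#  b30=1 t=0,i=10
  ###.#|#  b29=1 t=0,i=11
  ###..|.  b28=0 t=1,i=11
  ##.##|.  b27=0 t=0,i=12
  ##.#.|.  b26=0 t=0,i=4
  ##..#|#  b25=1 t=0,i=0
  ##...|.  b24=0 t=3,i=6
  #.###|.  b23=0 t=0,i=7
  #.##.|.  b22=0 t=0,i=13
  #.#.#|#  b21=1 t=0,i=5
  #.#..|#  b20=1 t=1,i=5
  #..##|.  b19=0 t=0,i=1
  #..#.|.  b18=0 t=1,i=13
  #...#|.  b17=0 t=1,i=7
  #....|.  b16=0 t=3,i=19
  .####|.  b15=0 t=0,i=8
  .###.|#  b14=1 t=1,i=10
  .##.#|#  b13=1 t=0,i=3
  .##..|.  b12=0 t=0,i=19
  .#.##|.  b11=0 t=0,i=6
  .#.#.|#  b10=1 t=1,i=15
  .#..#|#  b9=1 t=2,i=13
  .#...|.  b8=0 t=1,i=6
  ..###|#  b7=1 t=1,i=9
  ..##.|#  b6=1 t=0,i=2
  ..#.#|.  b5=0 t=1,i=0
  ..#..|.  b4=0 t=2,i=19
  ...##|.  b3=0 t=1,i=8
  ...#.|#  b2=1 t=1,i=19
  ....#|#  b1=1 t=3,i=0
  .....|.  b0=0 t=4,i=4
  bits 11100010001100000110011011000110 = 3794822854

3794822854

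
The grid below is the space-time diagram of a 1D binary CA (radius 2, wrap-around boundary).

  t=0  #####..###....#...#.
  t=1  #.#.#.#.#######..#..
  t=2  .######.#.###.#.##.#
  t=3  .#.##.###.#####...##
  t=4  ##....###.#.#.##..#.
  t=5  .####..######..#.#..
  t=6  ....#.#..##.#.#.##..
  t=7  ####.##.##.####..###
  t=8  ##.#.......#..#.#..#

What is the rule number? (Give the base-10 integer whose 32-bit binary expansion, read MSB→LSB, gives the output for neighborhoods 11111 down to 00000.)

  ##### -> #   bit 31 = 1  t=0,i=2
  ####. -> .   bit 30 = 0  t=0,i=3
  ###.# -> #   bit 29 = 1  t=2,i=6
  ###.. -> #   bit 28 = 1  t=0,i=4
  ##.## -> .   bit 27 = 0  t=3,i=5
  ##.#. -> #   bit 26 = 1  t=2,i=7
  ##..# -> .   bit 25 = 0  t=0,i=5
  ##... -> #   bit 24 = 1  t=0,i=10
  #.### -> #   bit 23 = 1  t=0,i=0
  #.##. -> .   bit 22 = 0  t=2,i=16
  #.#.# -> #   bit 21 = 1  t=1,i=2
  #.#.. -> #   bit 20 = 1  t=5,i=17
  #..## -> #   bit 19 = 1  t=0,i=6
  #..#. -> #   bit 18 = 1  t=1,i=16
  #...# -> .   bit 17 = 0  t=0,i=16
  #.... -> #   bit 16 = 1  t=0,i=11
  .#### -> .   bit 15 = 0  t=0,i=1
  .###. -> #   bit 14 = 1  t=0,i=8
  .##.# -> .   bit 13 = 0  t=2,i=17
  .##.. -> #   bit 12 = 1  t=4,i=1
  .#.## -> .   bit 11 = 0  t=0,i=19
  .#.#. -> #   bit 10 = 1  t=1,i=1
  .#..# -> .   bit 9 = 0  t=1,i=18
  .#... -> .   bit 8 = 0  t=0,i=15
  ..### -> .   bit 7 = 0  t=0,i=7
  ..##. -> #   bit 6 = 1  t=3,i=18
  ..#.# -> .   bit 5 = 0  t=0,i=18
  ..#.. -> #   bit 4 = 1  t=0,i=14
  ...## -> .   bit 3 = 0  t=3,i=17
  ...#. -> #   bit 2 = 1  t=0,i=13
  ....# -> #   bit 1 = 1  t=0,i=12
  ..... -> #   bit 0 = 1  t=6,i=0
  bits 10110101101111010101010001010111 = 3049083991

3049083991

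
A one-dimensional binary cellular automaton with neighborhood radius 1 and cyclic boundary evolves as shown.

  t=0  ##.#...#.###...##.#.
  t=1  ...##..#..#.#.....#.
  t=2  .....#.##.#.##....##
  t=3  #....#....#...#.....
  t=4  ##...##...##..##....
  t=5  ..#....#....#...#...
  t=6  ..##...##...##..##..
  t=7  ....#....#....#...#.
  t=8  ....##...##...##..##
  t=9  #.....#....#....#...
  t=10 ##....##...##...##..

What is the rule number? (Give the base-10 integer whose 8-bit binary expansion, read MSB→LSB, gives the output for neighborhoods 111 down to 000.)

  [7] ### => #  t=0,i=10
  [6] ##. => .  t=0,i=1
  [5] #.# => .  t=0,i=2
  [4] #.. => #  t=0,i=4
  [3] .## => .  t=0,i=0
  [2] .#. => #  t=0,i=3
  [1] ..# => .  t=0,i=6
  [0] ... => .  t=0,i=5
  bits 10010100 = 148

148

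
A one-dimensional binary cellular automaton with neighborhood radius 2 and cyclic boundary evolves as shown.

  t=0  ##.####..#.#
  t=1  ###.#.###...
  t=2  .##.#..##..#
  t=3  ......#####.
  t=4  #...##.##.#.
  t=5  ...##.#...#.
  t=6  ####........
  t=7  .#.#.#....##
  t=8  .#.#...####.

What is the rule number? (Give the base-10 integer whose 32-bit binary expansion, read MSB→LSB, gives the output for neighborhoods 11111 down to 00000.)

  ##### -> #   bit 31 = 1  t=3,i=8
  ####. -> .   bit 30 = 0  t=0,i=5
  ###.# -> #   bit 29 = 1  t=0,i=1
  ###.. -> #   bit 28 = 1  t=0,i=6
  ##.## -> #   bit 27 = 1  t=0,i=2
  ##.#. -> .   bit 26 = 0  t=1,i=3
  ##..# -> #   bit 25 = 1  t=0,i=7
  ##... -> .   bit 24 = 0  t=1,i=9
  #.### -> .   bit 23 = 0  t=0,i=3
  #.##. -> .   bit 22 = 0  t=2,i=1
  #.#.# -> #   bit 21 = 1  t=1,i=4
  #.#.. -> .   bit 20 = 0  t=2,i=4
  #..## -> #   bit 19 = 1  t=2,i=6
  #..#. -> #   bit 18 = 1  t=0,i=8
  #...# -> .   bit 17 = 0  t=1,i=10
  #.... -> #   bit 16 = 1  t=3,i=0
  .#### -> #   bit 15 = 1  t=0,i=4
  .###. -> #   bit 14 = 1  t=0,i=0
  .##.# -> .   bit 13 = 0  t=2,i=2
  .##.. -> #   bit 12 = 1  t=2,i=8
  .#.## -> .   bit 11 = 0  t=0,i=10
  .#.#. -> .   bit 10 = 0  t=4,i=11
  .#..# -> .   bit 9 = 0  t=2,i=5
  .#... -> .   bit 8 = 0  t=4,i=1
  ..### -> .   bit 7 = 0  t=1,i=0
  ..##. -> #   bit 6 = 1  t=2,i=7
  ..#.# -> .   bit 5 = 0  t=0,i=9
  ..#.. -> .   bit 4 = 0  t=5,i=10
  ...## -> #   bit 3 = 1  t=1,i=11
  ...#. -> .   bit 2 = 0  t=5,i=9
  ....# -> #   bit 1 = 1  t=3,i=4
  ..... -> .   bit 0 = 0  t=3,i=1
  bits 10111010001011011101000001001010 = 3123564618

3123564618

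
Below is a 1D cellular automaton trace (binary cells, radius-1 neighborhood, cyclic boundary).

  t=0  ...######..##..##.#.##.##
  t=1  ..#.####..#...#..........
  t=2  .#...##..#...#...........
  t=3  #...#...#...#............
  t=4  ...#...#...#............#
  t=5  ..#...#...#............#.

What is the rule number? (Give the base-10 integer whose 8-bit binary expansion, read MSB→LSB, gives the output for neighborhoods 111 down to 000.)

130

  ###|#  b7=1 t=0,i=4
  ##.|.  b6=0 t=0,i=8
  #.#|.  b5=0 t=0,i=17
  #..|.  b4=0 t=0,i=0
  .##|.  b3=0 t=0,i=3
  .#.|.  b2=0 t=0,i=18
  ..#|#  b1=1 t=0,i=2
  ...|.  b0=0 t=0,i=1
  bits 10000010 = 130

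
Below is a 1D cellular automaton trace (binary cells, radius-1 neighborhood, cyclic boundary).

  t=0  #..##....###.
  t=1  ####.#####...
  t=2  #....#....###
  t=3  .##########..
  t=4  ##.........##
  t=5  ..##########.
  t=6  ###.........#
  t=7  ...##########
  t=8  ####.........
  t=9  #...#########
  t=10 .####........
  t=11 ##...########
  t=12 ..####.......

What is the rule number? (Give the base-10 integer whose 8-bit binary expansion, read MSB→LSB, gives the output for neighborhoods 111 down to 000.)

  ### -> .   bit 7 = 0  t=0,i=10
  ##. -> .   bit 6 = 0  t=0,i=4
  #.# -> .   bit 5 = 0  t=0,i=12
  #.. -> #   bit 4 = 1  t=0,i=1
  .## -> #   bit 3 = 1  t=0,i=3
  .#. -> #   bit 2 = 1  t=0,i=0
  ..# -> #   bit 1 = 1  t=0,i=2
  ... -> #   bit 0 = 1  t=0,i=6
  bits 00011111 = 31

31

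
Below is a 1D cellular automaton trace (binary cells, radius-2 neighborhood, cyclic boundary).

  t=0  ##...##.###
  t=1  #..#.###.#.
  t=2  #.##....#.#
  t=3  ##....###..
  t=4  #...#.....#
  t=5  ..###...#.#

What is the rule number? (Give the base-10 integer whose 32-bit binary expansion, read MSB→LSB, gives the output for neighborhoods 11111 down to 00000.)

1277076598

  nb #####: next=.  (t=0,i=10, bit31=0)
  nb ####.: next=#  (t=0,i=0, bit30=1)
  nb ###.#: next=.  (t=1,i=7, bit29=0)
  nb ###..: next=.  (t=0,i=1, bit28=0)
  nb ##.##: next=#  (t=0,i=7, bit27=1)
  nb ##.#.: next=#  (t=1,i=8, bit26=1)
  nb ##..#: next=.  (t=3,i=9, bit25=0)
  nb ##...: next=.  (t=0,i=2, bit24=0)
  nb #.###: next=.  (t=0,i=8, bit23=0)
  nb #.##.: next=.  (t=2,i=2, bit22=0)
  nb #.#.#: next=.  (t=1,i=9, bit21=0)
  nb #.#..: next=#  (t=1,i=0, bit20=1)
  nb #..##: next=#  (t=3,i=10, bit19=1)
  nb #..#.: next=#  (t=1,i=2, bit18=1)
  nb #...#: next=#  (t=0,i=3, bit17=1)
  nb #....: next=.  (t=2,i=5, bit16=0)
  nb .####: next=#  (t=0,i=9, bit15=1)
  nb .###.: next=.  (t=1,i=6, bit14=0)
  nb .##.#: next=#  (t=0,i=6, bit13=1)
  nb .##..: next=.  (t=2,i=3, bit12=0)
  nb .#.##: next=.  (t=1,i=4, bit11=0)
  nb .#.#.: next=#  (t=1,i=10, bit10=1)
  nb .#..#: next=.  (t=1,i=1, bit9=0)
  nb .#...: next=.  (t=4,i=5, bit8=0)
  nb ..###: next=.  (t=3,i=6, bit7=0)
  nb ..##.: next=#  (t=0,i=5, bit6=1)
  nb ..#.#: next=#  (t=1,i=3, bit5=1)
  nb ..#..: next=#  (t=4,i=4, bit4=1)
  nb ...##: next=.  (t=0,i=4, bit3=0)
  nb ...#.: next=#  (t=2,i=7, bit2=1)
  nb ....#: next=#  (t=2,i=6, bit1=1)
  nb .....: next=.  (t=4,i=7, bit0=0)
  bits 01001100000111101010010001110110 = 1277076598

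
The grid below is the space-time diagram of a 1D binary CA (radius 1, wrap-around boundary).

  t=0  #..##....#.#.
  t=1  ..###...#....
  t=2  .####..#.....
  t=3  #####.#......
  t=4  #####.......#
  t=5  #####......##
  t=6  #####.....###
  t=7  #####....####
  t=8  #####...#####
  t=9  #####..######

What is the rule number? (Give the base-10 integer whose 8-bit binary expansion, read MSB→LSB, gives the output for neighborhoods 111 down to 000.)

  ###|#  b7=1 t=1,i=3
  ##.|#  b6=1 t=0,i=4
  #.#|.  b5=0 t=0,i=10
  #..|.  b4=0 t=0,i=1
  .##|#  b3=1 t=0,i=3
  .#.|.  b2=0 t=0,i=0
  ..#|#  b1=1 t=0,i=2
  ...|.  b0=0 t=0,i=6
  bits 11001010 = 202

202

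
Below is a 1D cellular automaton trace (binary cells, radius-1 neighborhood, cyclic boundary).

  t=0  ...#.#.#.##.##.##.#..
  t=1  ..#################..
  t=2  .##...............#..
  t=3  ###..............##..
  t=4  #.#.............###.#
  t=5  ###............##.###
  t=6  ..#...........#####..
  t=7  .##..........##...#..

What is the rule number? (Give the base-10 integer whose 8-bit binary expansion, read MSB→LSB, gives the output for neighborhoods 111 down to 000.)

  ### -> .   bit 7 = 0  t=1,i=3
  ##. -> #   bit 6 = 1  t=0,i=10
  #.# -> #   bit 5 = 1  t=0,i=4
  #.. -> .   bit 4 = 0  t=0,i=19
  .## -> #   bit 3 = 1  t=0,i=9
  .#. -> #   bit 2 = 1  t=0,i=3
  ..# -> #   bit 1 = 1  t=0,i=2
  ... -> .   bit 0 = 0  t=0,i=0
  bits 01101110 = 110

110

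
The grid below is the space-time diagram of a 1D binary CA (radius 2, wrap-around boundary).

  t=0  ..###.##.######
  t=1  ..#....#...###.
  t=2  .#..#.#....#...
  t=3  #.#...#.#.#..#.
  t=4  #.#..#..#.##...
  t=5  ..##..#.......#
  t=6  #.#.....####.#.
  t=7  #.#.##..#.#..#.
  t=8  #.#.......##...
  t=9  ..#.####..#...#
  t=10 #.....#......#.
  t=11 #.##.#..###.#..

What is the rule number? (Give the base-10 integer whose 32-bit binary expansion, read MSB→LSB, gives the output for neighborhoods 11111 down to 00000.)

3224445637

  ##### -> #   bit 31 = 1  t=0,i=11
  ####. -> #   bit 30 = 1  t=0,i=13
  ###.# -> .   bit 29 = 0  t=0,i=4
  ###.. -> .   bit 28 = 0  t=0,i=14
  ##.## -> .   bit 27 = 0  t=0,i=5
  ##.#. -> .   bit 26 = 0  t=6,i=12
  ##..# -> .   bit 25 = 0  t=0,i=0
  ##... -> .   bit 24 = 0  t=1,i=14
  #.### -> .   bit 23 = 0  t=0,i=9
  #.##. -> .   bit 22 = 0  t=0,i=6
  #.#.# -> #   bit 21 = 1  t=3,i=0
  #.#.. -> #   bit 20 = 1  t=2,i=6
  #..## -> .   bit 19 = 0  t=0,i=1
  #..#. -> .   bit 18 = 0  t=2,i=3
  #...# -> .   bit 17 = 0  t=1,i=0
  #.... -> #   bit 16 = 1  t=1,i=4
  .#### -> .   bit 15 = 0  t=0,i=10
  .###. -> .   bit 14 = 0  t=0,i=3
  .##.# -> #   bit 13 = 1  t=0,i=7
  .##.. -> .   bit 12 = 0  t=4,i=11
  .#.## -> .   bit 11 = 0  t=4,i=9
  .#.#. -> .   bit 10 = 0  t=2,i=5
  .#..# -> #   bit 9 = 1  t=2,i=2
  .#... -> .   bit 8 = 0  t=1,i=3
  ..### -> #   bit 7 = 1  t=0,i=2
  ..##. -> #   bit 6 = 1  t=5,i=2
  ..#.# -> .   bit 5 = 0  t=2,i=4
  ..#.. -> .   bit 4 = 0  t=1,i=2
  ...## -> .   bit 3 = 0  t=1,i=10
  ...#. -> #   bit 2 = 1  t=1,i=1
  ....# -> .   bit 1 = 0  t=1,i=5
  ..... -> #   bit 0 = 1  t=5,i=9
  bits 11000000001100010010001011000101 = 3224445637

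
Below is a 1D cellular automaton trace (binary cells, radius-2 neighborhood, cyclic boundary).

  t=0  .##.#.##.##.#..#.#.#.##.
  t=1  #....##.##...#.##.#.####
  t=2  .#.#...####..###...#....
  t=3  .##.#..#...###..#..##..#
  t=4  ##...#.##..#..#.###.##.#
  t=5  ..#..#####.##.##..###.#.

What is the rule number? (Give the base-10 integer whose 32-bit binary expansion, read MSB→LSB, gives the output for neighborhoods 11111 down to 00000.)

726146994

  ##### -> .   bit 31 = 0  t=1,i=22
  ####. -> .   bit 30 = 0  t=1,i=23
  ###.# -> #   bit 29 = 1  t=4,i=18
  ###.. -> .   bit 28 = 0  t=1,i=0
  ##.## -> #   bit 27 = 1  t=0,i=8
  ##.#. -> .   bit 26 = 0  t=0,i=3
  ##..# -> #   bit 25 = 1  t=0,i=23
  ##... -> #   bit 24 = 1  t=1,i=1
  #.### -> .   bit 23 = 0  t=1,i=20
  #.##. -> #   bit 22 = 1  t=0,i=6
  #.#.# -> .   bit 21 = 0  t=0,i=4
  #.#.. -> .   bit 20 = 0  t=0,i=12
  #..## -> #   bit 19 = 1  t=0,i=0
  #..#. -> .   bit 18 = 0  t=0,i=14
  #...# -> .   bit 17 = 0  t=1,i=11
  #.... -> .   bit 16 = 0  t=1,i=2
  .#### -> .   bit 15 = 0  t=1,i=21
  .###. -> .   bit 14 = 0  t=2,i=14
  .##.# -> .   bit 13 = 0  t=0,i=2
  .##.. -> #   bit 12 = 1  t=0,i=22
  .#.## -> #   bit 11 = 1  t=0,i=5
  .#.#. -> #   bit 10 = 1  t=0,i=16
  .#..# -> #   bit 9 = 1  t=0,i=13
  .#... -> #   bit 8 = 1  t=2,i=4
  ..### -> #   bit 7 = 1  t=2,i=7
  ..##. -> .   bit 6 = 0  t=0,i=1
  ..#.# -> #   bit 5 = 1  t=0,i=15
  ..#.. -> #   bit 4 = 1  t=2,i=19
  ...## -> .   bit 3 = 0  t=1,i=4
  ...#. -> .   bit 2 = 0  t=1,i=12
  ....# -> #   bit 1 = 1  t=1,i=3
  ..... -> .   bit 0 = 0  t=2,i=22
  bits 00101011010010000001111110110010 = 726146994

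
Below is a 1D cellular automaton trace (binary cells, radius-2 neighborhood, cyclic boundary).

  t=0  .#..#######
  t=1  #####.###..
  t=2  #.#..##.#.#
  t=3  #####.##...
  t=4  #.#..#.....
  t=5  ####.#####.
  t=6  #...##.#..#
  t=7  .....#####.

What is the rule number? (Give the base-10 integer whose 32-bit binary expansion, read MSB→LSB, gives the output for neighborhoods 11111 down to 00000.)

2627282867

  ##### -> #   bit 31 = 1  t=0,i=6
  ####. -> .   bit 30 = 0  t=0,i=9
  ###.# -> .   bit 29 = 0  t=0,i=10
  ###.. -> #   bit 28 = 1  t=1,i=8
  ##.## -> #   bit 27 = 1  t=1,i=5
  ##.#. -> #   bit 26 = 1  t=0,i=0
  ##..# -> .   bit 25 = 0  t=1,i=9
  ##... -> .   bit 24 = 0  t=3,i=8
  #.### -> #   bit 23 = 1  t=1,i=6
  #.##. -> .   bit 22 = 0  t=2,i=10
  #.#.# -> .   bit 21 = 0  t=2,i=8
  #.#.. -> #   bit 20 = 1  t=0,i=1
  #..## -> #   bit 19 = 1  t=0,i=3
  #..#. -> .   bit 18 = 0  t=4,i=4
  #...# -> .   bit 17 = 0  t=3,i=9
  #.... -> #   bit 16 = 1  t=4,i=7
  .#### -> .   bit 15 = 0  t=0,i=5
  .###. -> .   bit 14 = 0  t=1,i=7
  .##.# -> #   bit 13 = 1  t=2,i=0
  .##.. -> .   bit 12 = 0  t=3,i=7
  .#.## -> .   bit 11 = 0  t=2,i=9
  .#.#. -> #   bit 10 = 1  t=4,i=1
  .#..# -> #   bit 9 = 1  t=0,i=2
  .#... -> #   bit 8 = 1  t=4,i=6
  ..### -> #   bit 7 = 1  t=0,i=4
  ..##. -> .   bit 6 = 0  t=2,i=5
  ..#.# -> #   bit 5 = 1  t=4,i=0
  ..#.. -> #   bit 4 = 1  t=4,i=5
  ...## -> .   bit 3 = 0  t=3,i=10
  ...#. -> .   bit 2 = 0  t=4,i=10
  ....# -> #   bit 1 = 1  t=4,i=9
  ..... -> #   bit 0 = 1  t=4,i=8
  bits 10011100100110010010011110110011 = 2627282867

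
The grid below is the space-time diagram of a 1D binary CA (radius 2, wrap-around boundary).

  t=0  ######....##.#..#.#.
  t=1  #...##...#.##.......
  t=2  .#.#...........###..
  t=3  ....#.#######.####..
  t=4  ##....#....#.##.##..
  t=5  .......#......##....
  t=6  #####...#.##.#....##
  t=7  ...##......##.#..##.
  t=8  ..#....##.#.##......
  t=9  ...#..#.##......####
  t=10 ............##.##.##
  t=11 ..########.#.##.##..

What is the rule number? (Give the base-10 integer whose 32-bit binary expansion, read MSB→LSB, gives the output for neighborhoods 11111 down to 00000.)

  nb #####: next=.  (t=0,i=2, bit31=0)
  nb ####.: next=#  (t=0,i=4, bit30=1)
  nb ###.#: next=.  (t=3,i=12, bit29=0)
  nb ###..: next=#  (t=0,i=5, bit28=1)
  nb ##.##: next=#  (t=3,i=13, bit27=1)
  nb ##.#.: next=#  (t=0,i=12, bit26=1)
  nb ##..#: next=.  (t=4,i=18, bit25=0)
  nb ##...: next=.  (t=0,i=6, bit24=0)
  nb #.###: next=#  (t=0,i=0, bit23=1)
  nb #.##.: next=.  (t=1,i=11, bit22=0)
  nb #.#.#: next=.  (t=0,i=18, bit21=0)
  nb #.#..: next=.  (t=0,i=13, bit20=0)
  nb #..##: next=.  (t=4,i=19, bit19=0)
  nb #..#.: next=.  (t=0,i=15, bit18=0)
  nb #...#: next=.  (t=1,i=2, bit17=0)
  nb #....: next=.  (t=0,i=7, bit16=0)
  nb .####: next=.  (t=0,i=1, bit15=0)
  nb .###.: next=#  (t=2,i=16, bit14=1)
  nb .##.#: next=#  (t=0,i=11, bit13=1)
  nb .##..: next=.  (t=1,i=5, bit12=0)
  nb .#.##: next=.  (t=0,i=19, bit11=0)
  nb .#.#.: next=.  (t=0,i=17, bit10=0)
  nb .#..#: next=.  (t=0,i=14, bit9=0)
  nb .#...: next=#  (t=1,i=1, bit8=1)
  nb ..###: next=#  (t=2,i=15, bit7=1)
  nb ..##.: next=.  (t=0,i=10, bit6=0)
  nb ..#.#: next=.  (t=0,i=16, bit5=0)
  nb ..#..: next=.  (t=1,i=0, bit4=0)
  nb ...##: next=#  (t=0,i=9, bit3=1)
  nb ...#.: next=.  (t=1,i=8, bit2=0)
  nb ....#: next=.  (t=0,i=8, bit1=0)
  nb .....: next=#  (t=1,i=15, bit0=1)
  bits 01011100100000000110000110001001 = 1551917449

1551917449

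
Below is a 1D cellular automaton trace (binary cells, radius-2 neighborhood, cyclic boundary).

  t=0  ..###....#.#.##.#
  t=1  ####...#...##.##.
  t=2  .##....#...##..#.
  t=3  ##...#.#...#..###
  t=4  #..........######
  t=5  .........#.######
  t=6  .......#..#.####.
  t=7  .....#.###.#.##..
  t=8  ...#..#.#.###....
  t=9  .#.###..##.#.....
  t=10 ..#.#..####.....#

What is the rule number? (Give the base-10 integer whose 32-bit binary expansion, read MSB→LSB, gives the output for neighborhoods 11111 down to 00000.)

  #####|#  b31=1 t=3,i=16
  ####.|#  b30=1 t=1,i=2
  ###.#|.  b29=0 t=7,i=9
  ###..|.  b28=0 t=0,i=4
  ##.##|.  b27=0 t=1,i=13
  ##.#.|#  b26=1 t=0,i=15
  ##..#|.  b25=0 t=2,i=13
  ##...|.  b24=0 t=0,i=5
  #.###|.  b23=0 t=1,i=0
  #.##.|.  b22=0 t=0,i=13
  #.#.#|#  b21=1 t=0,i=11
  #.#..|.  b20=0 t=0,i=16
  #..##|#  b19=1 t=0,i=1
  #..#.|#  b18=1 t=2,i=14
  #...#|.  b17=0 t=1,i=5
  #....|.  b16=0 t=0,i=6
  .####|#  b15=1 t=1,i=1
  .###.|#  b14=1 t=0,i=3
  .##.#|#  b13=1 t=0,i=14
  .##..|.  b12=0 t=2,i=2
  .#.##|#  b11=1 t=0,i=12
  .#.#.|.  b10=0 t=0,i=10
  .#..#|#  b9=1 t=0,i=0
  .#...|.  b8=0 t=1,i=8
  ..###|#  b7=1 t=0,i=2
  ..##.|#  b6=1 t=1,i=11
  ..#.#|.  b5=0 t=0,i=9
  ..#..|#  b4=1 t=1,i=7
  ...##|.  b3=0 t=1,i=10
  ...#.|.  b2=0 t=0,i=8
  ....#|#  b1=1 t=0,i=7
  .....|.  b0=0 t=4,i=3
  bits 11000100001011001110101011010010 = 3291278034

3291278034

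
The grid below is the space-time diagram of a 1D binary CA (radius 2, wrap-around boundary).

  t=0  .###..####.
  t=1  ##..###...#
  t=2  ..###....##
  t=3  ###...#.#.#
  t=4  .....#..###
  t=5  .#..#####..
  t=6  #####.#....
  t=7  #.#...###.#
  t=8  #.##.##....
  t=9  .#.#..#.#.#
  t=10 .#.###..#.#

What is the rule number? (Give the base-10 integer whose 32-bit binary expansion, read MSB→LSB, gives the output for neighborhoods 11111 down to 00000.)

  ##### -> #   bit 31 = 1  t=5,i=6
  ####. -> .   bit 30 = 0  t=0,i=8
  ###.# -> .   bit 29 = 0  t=6,i=4
  ###.. -> .   bit 28 = 0  t=0,i=3
  ##.## -> .   bit 27 = 0  t=7,i=9
  ##.#. -> .   bit 26 = 0  t=6,i=5
  ##..# -> #   bit 25 = 1  t=0,i=4
  ##... -> .   bit 24 = 0  t=1,i=7
  #.### -> #   bit 23 = 1  t=3,i=10
  #.##. -> .   bit 22 = 0  t=7,i=10
  #.#.# -> #   bit 21 = 1  t=3,i=8
  #.#.. -> #   bit 20 = 1  t=6,i=6
  #..## -> #   bit 19 = 1  t=0,i=0
  #..#. -> #   bit 18 = 1  t=9,i=5
  #...# -> .   bit 17 = 0  t=1,i=8
  #.... -> #   bit 16 = 1  t=2,i=6
  .#### -> .   bit 15 = 0  t=0,i=7
  .###. -> .   bit 14 = 0  t=0,i=2
  .##.# -> #   bit 13 = 1  t=7,i=0
  .##.. -> #   bit 12 = 1  t=2,i=10
  .#.## -> #   bit 11 = 1  t=3,i=9
  .#.#. -> .   bit 10 = 0  t=3,i=7
  .#..# -> #   bit 9 = 1  t=4,i=6
  .#... -> #   bit 8 = 1  t=6,i=7
  ..### -> #   bit 7 = 1  t=0,i=1
  ..##. -> .   bit 6 = 0  t=2,i=9
  ..#.# -> .   bit 5 = 0  t=3,i=6
  ..#.. -> #   bit 4 = 1  t=4,i=5
  ...## -> #   bit 3 = 1  t=1,i=9
  ...#. -> #   bit 2 = 1  t=3,i=5
  ....# -> .   bit 1 = 0  t=2,i=7
  ..... -> .   bit 0 = 0  t=4,i=2
  bits 10000010101111010011101110011100 = 2193439644

2193439644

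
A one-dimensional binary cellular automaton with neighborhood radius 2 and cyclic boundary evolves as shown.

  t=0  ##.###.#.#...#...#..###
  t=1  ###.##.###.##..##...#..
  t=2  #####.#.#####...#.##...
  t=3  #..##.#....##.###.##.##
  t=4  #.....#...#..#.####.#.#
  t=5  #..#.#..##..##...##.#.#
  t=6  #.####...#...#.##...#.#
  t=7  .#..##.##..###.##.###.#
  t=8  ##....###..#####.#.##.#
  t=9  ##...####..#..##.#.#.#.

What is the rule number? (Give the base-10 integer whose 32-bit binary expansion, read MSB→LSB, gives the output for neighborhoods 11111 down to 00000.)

2021020845

  ##### -> .   bit 31 = 0  t=0,i=22
  ####. -> #   bit 30 = 1  t=0,i=0
  ###.# -> #   bit 29 = 1  t=0,i=1
  ###.. -> #   bit 28 = 1  t=2,i=12
  ##.## -> #   bit 27 = 1  t=0,i=2
  ##.#. -> .   bit 26 = 0  t=0,i=6
  ##..# -> .   bit 25 = 0  t=1,i=13
  ##... -> .   bit 24 = 0  t=1,i=17
  #.### -> .   bit 23 = 0  t=0,i=3
  #.##. -> #   bit 22 = 1  t=1,i=4
  #.#.# -> #   bit 21 = 1  t=0,i=7
  #.#.. -> #   bit 20 = 1  t=0,i=9
  #..## -> .   bit 19 = 0  t=0,i=19
  #..#. -> #   bit 18 = 1  t=4,i=12
  #...# -> #   bit 17 = 1  t=0,i=11
  #.... -> .   bit 16 = 0  t=3,i=8
  .#### -> .   bit 15 = 0  t=0,i=21
  .###. -> #   bit 14 = 1  t=0,i=4
  .##.# -> .   bit 13 = 0  t=1,i=5
  .##.. -> #   bit 12 = 1  t=1,i=12
  .#.## -> .   bit 11 = 0  t=2,i=7
  .#.#. -> #   bit 10 = 1  t=0,i=8
  .#..# -> .   bit 9 = 0  t=0,i=18
  .#... -> .   bit 8 = 0  t=0,i=10
  ..### -> #   bit 7 = 1  t=0,i=20
  ..##. -> .   bit 6 = 0  t=1,i=15
  ..#.# -> #   bit 5 = 1  t=2,i=16
  ..#.. -> .   bit 4 = 0  t=0,i=13
  ...## -> #   bit 3 = 1  t=2,i=22
  ...#. -> #   bit 2 = 1  t=0,i=12
  ....# -> .   bit 1 = 0  t=3,i=9
  ..... -> #   bit 0 = 1  t=4,i=3
  bits 01111000011101100101010010101101 = 2021020845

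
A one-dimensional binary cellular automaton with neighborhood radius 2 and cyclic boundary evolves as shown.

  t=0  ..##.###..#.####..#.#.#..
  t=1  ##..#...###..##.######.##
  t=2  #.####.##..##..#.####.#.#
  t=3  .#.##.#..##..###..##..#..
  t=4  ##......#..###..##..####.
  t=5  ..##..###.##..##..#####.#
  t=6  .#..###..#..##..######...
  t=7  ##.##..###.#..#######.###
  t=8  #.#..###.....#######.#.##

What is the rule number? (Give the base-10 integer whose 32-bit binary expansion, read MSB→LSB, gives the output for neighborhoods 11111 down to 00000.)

  #####|#  b31=1 t=1,i=18
  ####.|#  b30=1 t=0,i=14
  ###.#|.  b29=0 t=1,i=21
  ###..|.  b28=0 t=0,i=7
  ##.##|#  b27=1 t=0,i=4
  ##.#.|.  b26=0 t=2,i=21
  ##..#|#  b25=1 t=0,i=8
  ##...|#  b24=1 t=4,i=2
  #.###|.  b23=0 t=0,i=5
  #.##.|.  b22=0 t=2,i=7
  #.#.#|#  b21=1 t=0,i=20
  #.#..|.  b20=0 t=0,i=22
  #..##|#  b19=1 t=1,i=12
  #..#.|#  b18=1 t=0,i=9
  #...#|.  b17=0 t=1,i=6
  #....|#  b16=1 t=0,i=24
  .####|#  b15=1 t=0,i=13
  .###.|.  b14=0 t=0,i=6
  .##.#|.  b13=0 t=0,i=3
  .##..|.  b12=0 t=2,i=8
  .#.##|.  b11=0 t=0,i=11
  .#.#.|#  b10=1 t=0,i=19
  .#..#|.  b9=0 t=3,i=7
  .#...|#  b8=1 t=0,i=23
  ..###|#  b7=1 t=1,i=8
  ..##.|.  b6=0 t=0,i=2
  ..#.#|#  b5=1 t=0,i=10
  ..#..|#  b4=1 t=1,i=4
  ...##|#  b3=1 t=0,i=1
  ...#.|#  b2=1 t=3,i=0
  ....#|#  b1=1 t=0,i=0
  .....|.  b0=0 t=4,i=4
  bits 11001011001011011000010110111110 = 3408758206

3408758206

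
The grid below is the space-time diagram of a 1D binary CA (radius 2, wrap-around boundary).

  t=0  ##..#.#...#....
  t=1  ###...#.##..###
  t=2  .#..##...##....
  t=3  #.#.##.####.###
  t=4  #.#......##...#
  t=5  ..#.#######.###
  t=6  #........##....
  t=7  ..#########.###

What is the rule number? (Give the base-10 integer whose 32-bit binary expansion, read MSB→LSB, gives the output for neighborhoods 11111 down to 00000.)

1647514191

  nb #####: next=.  (t=1,i=0, bit31=0)
  nb ####.: next=#  (t=1,i=1, bit30=1)
  nb ###.#: next=#  (t=3,i=0, bit29=1)
  nb ###..: next=.  (t=1,i=2, bit28=0)
  nb ##.##: next=.  (t=3,i=6, bit27=0)
  nb ##.#.: next=.  (t=3,i=1, bit26=0)
  nb ##..#: next=#  (t=0,i=2, bit25=1)
  nb ##...: next=.  (t=1,i=3, bit24=0)
  nb #.###: next=.  (t=3,i=7, bit23=0)
  nb #.##.: next=.  (t=1,i=8, bit22=0)
  nb #.#.#: next=#  (t=3,i=2, bit21=1)
  nb #.#..: next=#  (t=0,i=6, bit20=1)
  nb #..##: next=.  (t=1,i=11, bit19=0)
  nb #..#.: next=.  (t=0,i=3, bit18=0)
  nb #...#: next=#  (t=0,i=8, bit17=1)
  nb #....: next=#  (t=0,i=12, bit16=1)
  nb .####: next=.  (t=1,i=13, bit15=0)
  nb .###.: next=.  (t=5,i=13, bit14=0)
  nb .##.#: next=.  (t=3,i=5, bit13=0)
  nb .##..: next=#  (t=0,i=1, bit12=1)
  nb .#.##: next=.  (t=1,i=7, bit11=0)
  nb .#.#.: next=.  (t=0,i=5, bit10=0)
  nb .#..#: next=#  (t=2,i=2, bit9=1)
  nb .#...: next=.  (t=0,i=7, bit8=0)
  nb ..###: next=.  (t=1,i=12, bit7=0)
  nb ..##.: next=#  (t=0,i=0, bit6=1)
  nb ..#.#: next=.  (t=0,i=4, bit5=0)
  nb ..#..: next=.  (t=0,i=10, bit4=0)
  nb ...##: next=#  (t=0,i=14, bit3=1)
  nb ...#.: next=#  (t=0,i=9, bit2=1)
  nb ....#: next=#  (t=0,i=13, bit1=1)
  nb .....: next=#  (t=2,i=13, bit0=1)
  bits 01100010001100110001001001001111 = 1647514191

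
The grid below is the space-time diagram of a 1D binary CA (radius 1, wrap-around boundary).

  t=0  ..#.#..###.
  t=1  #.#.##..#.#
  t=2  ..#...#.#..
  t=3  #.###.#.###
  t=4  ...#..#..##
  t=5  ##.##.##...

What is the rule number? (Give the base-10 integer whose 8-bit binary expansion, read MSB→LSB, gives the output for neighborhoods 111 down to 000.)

149

  ###|#  b7=1 t=0,i=8
  ##.|.  b6=0 t=0,i=9
  #.#|.  b5=0 t=0,i=3
  #..|#  b4=1 t=0,i=5
  .##|.  b3=0 t=0,i=7
  .#.|#  b2=1 t=0,i=2
  ..#|.  b1=0 t=0,i=1
  ...|#  b0=1 t=0,i=0
  bits 10010101 = 149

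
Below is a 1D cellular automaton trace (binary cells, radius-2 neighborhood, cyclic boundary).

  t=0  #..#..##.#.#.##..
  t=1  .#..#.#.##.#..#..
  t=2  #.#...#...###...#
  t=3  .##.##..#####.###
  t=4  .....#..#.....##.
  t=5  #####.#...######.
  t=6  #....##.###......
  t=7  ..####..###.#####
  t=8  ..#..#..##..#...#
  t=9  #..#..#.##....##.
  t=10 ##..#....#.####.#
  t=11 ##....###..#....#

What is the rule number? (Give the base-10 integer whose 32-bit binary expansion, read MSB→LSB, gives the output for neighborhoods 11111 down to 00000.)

347296463

  ##### -> .   bit 31 = 0  t=3,i=10
  ####. -> .   bit 30 = 0  t=3,i=11
  ###.# -> .   bit 29 = 0  t=3,i=12
  ###.. -> #   bit 28 = 1  t=2,i=12
  ##.## -> .   bit 27 = 0  t=3,i=0
  ##.#. -> #   bit 26 = 1  t=0,i=8
  ##..# -> .   bit 25 = 0  t=0,i=15
  ##... -> .   bit 24 = 0  t=2,i=13
  #.### -> #   bit 23 = 1  t=3,i=14
  #.##. -> .   bit 22 = 0  t=0,i=13
  #.#.# -> #   bit 21 = 1  t=0,i=9
  #.#.. -> #   bit 20 = 1  t=1,i=11
  #..## -> .   bit 19 = 0  t=0,i=5
  #..#. -> .   bit 18 = 0  t=0,i=2
  #...# -> #   bit 17 = 1  t=1,i=16
  #.... -> #   bit 16 = 1  t=4,i=0
  .#### -> .   bit 15 = 0  t=3,i=9
  .###. -> #   bit 14 = 1  t=2,i=11
  .##.# -> .   bit 13 = 0  t=0,i=7
  .##.. -> #   bit 12 = 1  t=0,i=14
  .#.## -> .   bit 11 = 0  t=0,i=12
  .#.#. -> .   bit 10 = 0  t=0,i=10
  .#..# -> #   bit 9 = 1  t=0,i=1
  .#... -> .   bit 8 = 0  t=1,i=15
  ..### -> #   bit 7 = 1  t=2,i=10
  ..##. -> #   bit 6 = 1  t=0,i=6
  ..#.# -> .   bit 5 = 0  t=1,i=4
  ..#.. -> .   bit 4 = 0  t=0,i=0
  ...## -> #   bit 3 = 1  t=2,i=9
  ...#. -> #   bit 2 = 1  t=1,i=0
  ....# -> #   bit 1 = 1  t=4,i=3
  ..... -> #   bit 0 = 1  t=4,i=1
  bits 00010100101100110101001011001111 = 347296463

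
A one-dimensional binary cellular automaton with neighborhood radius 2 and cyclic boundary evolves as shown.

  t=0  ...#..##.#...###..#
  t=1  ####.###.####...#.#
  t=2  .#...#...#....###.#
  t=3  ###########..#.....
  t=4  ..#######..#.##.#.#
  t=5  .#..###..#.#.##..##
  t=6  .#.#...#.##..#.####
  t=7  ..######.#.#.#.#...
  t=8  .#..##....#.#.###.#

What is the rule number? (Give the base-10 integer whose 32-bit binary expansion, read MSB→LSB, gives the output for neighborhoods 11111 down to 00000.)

  [31] ##### => #  t=1,i=1
  [30] ####. => .  t=1,i=2
  [29] ###.# => .  t=1,i=3
  [28] ###.. => .  t=0,i=15
  [27] ##.## => .  t=1,i=4
  [26] ##.#. => .  t=0,i=8
  [25] ##..# => #  t=0,i=16
  [24] ##... => .  t=1,i=13
  [23] #.### => #  t=1,i=5
  [22] #.##. => #  t=4,i=13
  [21] #.#.# => .  t=2,i=18
  [20] #.#.. => #  t=0,i=9
  [19] #..## => #  t=0,i=5
  [18] #..#. => .  t=0,i=17
  [17] #...# => #  t=0,i=1
  [16] #.... => .  t=2,i=11
  [15] .#### => .  t=1,i=0
  [14] .###. => .  t=0,i=14
  [13] .##.# => #  t=0,i=7
  [12] .##.. => .  t=5,i=14
  [11] .#.## => .  t=1,i=17
  [10] .#.#. => #  t=2,i=0
  [9] .#..# => .  t=0,i=4
  [8] .#... => #  t=0,i=0
  [7] ..### => .  t=0,i=13
  [6] ..##. => #  t=0,i=6
  [5] ..#.# => #  t=1,i=16
  [4] ..#.. => #  t=0,i=3
  [3] ...## => #  t=0,i=12
  [2] ...#. => #  t=0,i=2
  [1] ....# => .  t=2,i=12
  [0] ..... => #  t=3,i=16
  bits 10000010110110100010010101111101 = 2195334525

2195334525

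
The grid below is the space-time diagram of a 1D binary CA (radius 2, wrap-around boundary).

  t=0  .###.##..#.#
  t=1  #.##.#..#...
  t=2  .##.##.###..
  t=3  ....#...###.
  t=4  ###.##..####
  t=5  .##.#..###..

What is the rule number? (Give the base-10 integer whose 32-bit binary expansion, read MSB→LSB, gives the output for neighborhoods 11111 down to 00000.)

1969080723

  #####|.  b31=0 t=4,i=0
  ####.|#  b30=1 t=4,i=1
  ###.#|#  b29=1 t=0,i=3
  ###..|#  b28=1 t=2,i=9
  ##.##|.  b27=0 t=0,i=4
  ##.#.|#  b26=1 t=1,i=4
  ##..#|.  b25=0 t=0,i=7
  ##...|#  b24=1 t=2,i=10
  #.###|.  b23=0 t=0,i=1
  #.##.|#  b22=1 t=0,i=5
  #.#.#|.  b21=0 t=0,i=11
  #.#..|#  b20=1 t=1,i=5
  #..##|#  b19=1 t=4,i=7
  #..#.|#  b18=1 t=0,i=8
  #...#|.  b17=0 t=1,i=10
  #....|#  b16=1 t=3,i=0
  .####|#  b15=1 t=4,i=9
  .###.|#  b14=1 t=0,i=2
  .##.#|.  b13=0 t=1,i=3
  .##..|.  b12=0 t=0,i=6
  .#.##|#  b11=1 t=0,i=0
  .#.#.|.  b10=0 t=0,i=10
  .#..#|.  b9=0 t=1,i=6
  .#...|#  b8=1 t=1,i=9
  ..###|#  b7=1 t=3,i=8
  ..##.|.  b6=0 t=2,i=1
  ..#.#|.  b5=0 t=0,i=9
  ..#..|#  b4=1 t=1,i=8
  ...##|.  b3=0 t=2,i=0
  ...#.|.  b2=0 t=1,i=11
  ....#|#  b1=1 t=3,i=2
  .....|#  b0=1 t=3,i=1
  bits 01110101010111011100100110010011 = 1969080723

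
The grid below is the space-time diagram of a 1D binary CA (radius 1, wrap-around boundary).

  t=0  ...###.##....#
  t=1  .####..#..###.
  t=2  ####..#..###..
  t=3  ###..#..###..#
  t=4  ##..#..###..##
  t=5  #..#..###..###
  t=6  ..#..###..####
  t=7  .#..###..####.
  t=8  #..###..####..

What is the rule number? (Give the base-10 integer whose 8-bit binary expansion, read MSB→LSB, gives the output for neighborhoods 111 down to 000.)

  [7] ### => #  t=0,i=4
  [6] ##. => .  t=0,i=5
  [5] #.# => .  t=0,i=6
  [4] #.. => .  t=0,i=0
  [3] .## => #  t=0,i=3
  [2] .#. => .  t=0,i=13
  [1] ..# => #  t=0,i=2
  [0] ... => #  t=0,i=1
  bits 10001011 = 139

139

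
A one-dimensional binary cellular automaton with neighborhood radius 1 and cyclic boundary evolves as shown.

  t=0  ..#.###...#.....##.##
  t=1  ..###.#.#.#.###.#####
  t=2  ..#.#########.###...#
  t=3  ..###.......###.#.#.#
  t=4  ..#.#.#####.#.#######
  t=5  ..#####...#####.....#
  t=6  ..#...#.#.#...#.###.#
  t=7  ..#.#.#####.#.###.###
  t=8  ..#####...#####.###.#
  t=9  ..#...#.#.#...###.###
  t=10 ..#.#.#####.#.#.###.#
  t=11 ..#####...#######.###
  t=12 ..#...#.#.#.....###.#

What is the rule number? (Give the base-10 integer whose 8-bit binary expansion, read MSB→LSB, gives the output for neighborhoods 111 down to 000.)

  ###|.  b7=0 t=0,i=5
  ##.|#  b6=1 t=0,i=6
  #.#|#  b5=1 t=0,i=3
  #..|.  b4=0 t=0,i=0
  .##|#  b3=1 t=0,i=4
  .#.|#  b2=1 t=0,i=2
  ..#|.  b1=0 t=0,i=1
  ...|#  b0=1 t=0,i=8
  bits 01101101 = 109

109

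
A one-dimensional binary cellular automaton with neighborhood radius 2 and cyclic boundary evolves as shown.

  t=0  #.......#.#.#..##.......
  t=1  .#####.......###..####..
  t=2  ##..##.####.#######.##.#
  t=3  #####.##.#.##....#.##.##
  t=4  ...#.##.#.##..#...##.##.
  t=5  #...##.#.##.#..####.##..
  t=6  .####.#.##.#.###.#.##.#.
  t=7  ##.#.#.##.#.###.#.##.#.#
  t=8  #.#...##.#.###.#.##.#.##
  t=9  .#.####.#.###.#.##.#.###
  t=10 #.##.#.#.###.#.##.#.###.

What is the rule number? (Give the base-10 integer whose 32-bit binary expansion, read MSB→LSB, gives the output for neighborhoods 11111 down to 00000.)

  #####|.  b31=0 t=1,i=3
  ####.|#  b30=1 t=1,i=4
  ###.#|.  b29=0 t=2,i=10
  ###..|#  b28=1 t=1,i=5
  ##.##|#  b27=1 t=2,i=6
  ##.#.|#  b26=1 t=3,i=8
  ##..#|#  b25=1 t=1,i=16
  ##...|.  b24=0 t=0,i=17
  #.###|#  b23=1 t=2,i=7
  #.##.|#  b22=1 t=2,i=20
  #.#.#|.  b21=0 t=0,i=10
  #.#..|.  b20=0 t=0,i=12
  #..##|#  b19=1 t=0,i=14
  #..#.|.  b18=0 t=4,i=13
  #...#|#  b17=1 t=1,i=23
  #....|#  b16=1 t=0,i=2
  .####|.  b15=0 t=1,i=2
  .###.|#  b14=1 t=1,i=14
  .##.#|.  b13=0 t=2,i=5
  .##..|.  b12=0 t=0,i=16
  .#.##|#  b11=1 t=3,i=10
  .#.#.|.  b10=0 t=0,i=9
  .#..#|#  b9=1 t=0,i=13
  .#...|#  b8=1 t=0,i=1
  ..###|#  b7=1 t=1,i=1
  ..##.|#  b6=1 t=0,i=15
  ..#.#|.  b5=0 t=0,i=8
  ..#..|.  b4=0 t=0,i=0
  ...##|#  b3=1 t=1,i=0
  ...#.|.  b2=0 t=0,i=7
  ....#|.  b1=0 t=0,i=6
  .....|#  b0=1 t=0,i=3
  bits 01011110110010110100101111001001 = 1590381513

1590381513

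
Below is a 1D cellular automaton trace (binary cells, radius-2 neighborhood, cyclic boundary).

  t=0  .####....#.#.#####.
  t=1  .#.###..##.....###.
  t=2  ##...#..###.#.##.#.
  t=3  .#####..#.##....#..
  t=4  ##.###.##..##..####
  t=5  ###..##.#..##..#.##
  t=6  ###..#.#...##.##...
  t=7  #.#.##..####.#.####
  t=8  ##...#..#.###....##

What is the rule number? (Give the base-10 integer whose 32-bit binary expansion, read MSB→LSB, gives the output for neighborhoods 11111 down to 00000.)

4245033469

  ##### -> #   bit 31 = 1  t=0,i=15
  ####. -> #   bit 30 = 1  t=0,i=3
  ###.# -> #   bit 29 = 1  t=2,i=10
  ###.. -> #   bit 28 = 1  t=0,i=4
  ##.## -> #   bit 27 = 1  t=4,i=2
  ##.#. -> #   bit 26 = 1  t=2,i=11
  ##..# -> .   bit 25 = 0  t=0,i=18
  ##... -> #   bit 24 = 1  t=0,i=5
  #.### -> .   bit 23 = 0  t=0,i=13
  #.##. -> .   bit 22 = 0  t=2,i=0
  #.#.# -> .   bit 21 = 0  t=0,i=11
  #.#.. -> .   bit 20 = 0  t=5,i=8
  #..## -> .   bit 19 = 0  t=0,i=0
  #..#. -> #   bit 18 = 1  t=1,i=0
  #...# -> #   bit 17 = 1  t=2,i=3
  #.... -> .   bit 16 = 0  t=0,i=6
  .#### -> .   bit 15 = 0  t=0,i=2
  .###. -> .   bit 14 = 0  t=1,i=4
  .##.# -> .   bit 13 = 0  t=2,i=15
  .##.. -> #   bit 12 = 1  t=1,i=9
  .#.## -> .   bit 11 = 0  t=0,i=12
  .#.#. -> .   bit 10 = 0  t=0,i=10
  .#..# -> .   bit 9 = 0  t=2,i=6
  .#... -> #   bit 8 = 1  t=3,i=17
  ..### -> #   bit 7 = 1  t=0,i=1
  ..##. -> #   bit 6 = 1  t=1,i=8
  ..#.# -> #   bit 5 = 1  t=0,i=9
  ..#.. -> #   bit 4 = 1  t=2,i=5
  ...## -> #   bit 3 = 1  t=1,i=14
  ...#. -> #   bit 2 = 1  t=0,i=8
  ....# -> .   bit 1 = 0  t=0,i=7
  ..... -> #   bit 0 = 1  t=1,i=12
  bits 11111101000001100001000111111101 = 4245033469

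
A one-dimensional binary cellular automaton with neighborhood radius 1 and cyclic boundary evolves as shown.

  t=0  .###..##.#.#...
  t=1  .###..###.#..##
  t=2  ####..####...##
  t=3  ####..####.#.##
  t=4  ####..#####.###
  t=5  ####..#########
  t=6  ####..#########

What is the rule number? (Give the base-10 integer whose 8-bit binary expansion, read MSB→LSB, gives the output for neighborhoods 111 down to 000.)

  ### -> #   bit 7 = 1  t=0,i=2
  ##. -> #   bit 6 = 1  t=0,i=3
  #.# -> #   bit 5 = 1  t=0,i=8
  #.. -> .   bit 4 = 0  t=0,i=4
  .## -> #   bit 3 = 1  t=0,i=1
  .#. -> .   bit 2 = 0  t=0,i=9
  ..# -> .   bit 1 = 0  t=0,i=0
  ... -> #   bit 0 = 1  t=0,i=13
  bits 11101001 = 233

233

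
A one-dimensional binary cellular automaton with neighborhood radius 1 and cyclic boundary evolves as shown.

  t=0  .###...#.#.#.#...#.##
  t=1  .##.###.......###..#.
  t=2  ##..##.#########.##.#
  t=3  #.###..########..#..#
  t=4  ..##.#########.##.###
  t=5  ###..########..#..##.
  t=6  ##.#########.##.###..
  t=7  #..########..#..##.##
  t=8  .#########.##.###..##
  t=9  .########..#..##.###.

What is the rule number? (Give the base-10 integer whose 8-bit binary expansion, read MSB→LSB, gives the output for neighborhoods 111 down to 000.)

155

  ### -> #   bit 7 = 1  t=0,i=2
  ##. -> .   bit 6 = 0  t=0,i=3
  #.# -> .   bit 5 = 0  t=0,i=0
  #.. -> #   bit 4 = 1  t=0,i=4
  .## -> #   bit 3 = 1  t=0,i=1
  .#. -> .   bit 2 = 0  t=0,i=7
  ..# -> #   bit 1 = 1  t=0,i=6
  ... -> #   bit 0 = 1  t=0,i=5
  bits 10011011 = 155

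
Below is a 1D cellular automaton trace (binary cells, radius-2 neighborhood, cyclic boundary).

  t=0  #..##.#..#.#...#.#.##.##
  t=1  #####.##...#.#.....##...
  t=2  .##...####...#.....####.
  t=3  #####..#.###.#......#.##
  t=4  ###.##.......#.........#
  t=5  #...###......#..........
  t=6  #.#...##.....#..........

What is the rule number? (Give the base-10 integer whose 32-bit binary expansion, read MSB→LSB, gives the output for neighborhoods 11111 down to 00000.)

  [31] ##### => #  t=1,i=2
  [30] ####. => .  t=1,i=3
  [29] ###.# => .  t=1,i=4
  [28] ###.. => #  t=0,i=0
  [27] ##.## => .  t=0,i=21
  [26] ##.#. => .  t=0,i=5
  [25] ##..# => #  t=0,i=1
  [24] ##... => #  t=1,i=8
  [23] #.### => .  t=0,i=22
  [22] #.##. => #  t=0,i=19
  [21] #.#.# => .  t=0,i=17
  [20] #.#.. => #  t=0,i=6
  [19] #..## => #  t=0,i=2
  [18] #..#. => .  t=0,i=8
  [17] #...# => #  t=0,i=13
  [16] #.... => .  t=1,i=15
  [15] .#### => #  t=1,i=1
  [14] .###. => .  t=0,i=23
  [13] .##.# => #  t=0,i=4
  [12] .##.. => #  t=1,i=7
  [11] .#.## => .  t=0,i=18
  [10] .#.#. => .  t=0,i=10
  [9] .#..# => #  t=0,i=7
  [8] .#... => .  t=0,i=12
  [7] ..### => .  t=1,i=0
  [6] ..##. => #  t=0,i=3
  [5] ..#.# => .  t=0,i=9
  [4] ..#.. => #  t=2,i=13
  [3] ...## => .  t=1,i=18
  [2] ...#. => .  t=0,i=14
  [1] ....# => .  t=1,i=17
  [0] ..... => .  t=1,i=16
  bits 10010011010110101011001001010000 = 2472194640

2472194640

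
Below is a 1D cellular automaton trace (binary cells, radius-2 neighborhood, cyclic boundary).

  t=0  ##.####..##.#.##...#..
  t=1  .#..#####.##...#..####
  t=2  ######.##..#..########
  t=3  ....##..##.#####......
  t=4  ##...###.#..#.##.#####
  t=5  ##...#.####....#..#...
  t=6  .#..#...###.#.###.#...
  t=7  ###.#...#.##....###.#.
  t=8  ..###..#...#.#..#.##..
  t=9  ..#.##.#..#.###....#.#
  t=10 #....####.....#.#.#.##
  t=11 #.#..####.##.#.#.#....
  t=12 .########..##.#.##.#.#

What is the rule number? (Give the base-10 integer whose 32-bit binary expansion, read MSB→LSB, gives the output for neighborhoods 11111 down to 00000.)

1981396629

  #####|.  b31=0 t=1,i=6
  ####.|#  b30=1 t=0,i=5
  ###.#|#  b29=1 t=1,i=8
  ###..|#  b28=1 t=0,i=6
  ##.##|.  b27=0 t=0,i=2
  ##.#.|#  b26=1 t=0,i=11
  ##..#|#  b25=1 t=0,i=7
  ##...|.  b24=0 t=0,i=16
  #.###|.  b23=0 t=0,i=3
  #.##.|.  b22=0 t=0,i=14
  #.#.#|.  b21=0 t=0,i=12
  #.#..|#  b20=1 t=1,i=1
  #..##|#  b19=1 t=0,i=8
  #..#.|.  b18=0 t=2,i=10
  #...#|.  b17=0 t=0,i=17
  #....|#  b16=1 t=3,i=17
  .####|#  b15=1 t=0,i=4
  .###.|.  b14=0 t=4,i=6
  .##.#|#  b13=1 t=0,i=1
  .##..|#  b12=1 t=0,i=15
  .#.##|.  b11=0 t=0,i=13
  .#.#.|#  b10=1 t=8,i=12
  .#..#|#  b9=1 t=0,i=20
  .#...|.  b8=0 t=5,i=19
  ..###|#  b7=1 t=1,i=4
  ..##.|.  b6=0 t=0,i=0
  ..#.#|.  b5=0 t=4,i=12
  ..#..|#  b4=1 t=0,i=19
  ...##|.  b3=0 t=3,i=3
  ...#.|#  b2=1 t=0,i=18
  ....#|.  b1=0 t=3,i=2
  .....|#  b0=1 t=3,i=0
  bits 01110110000110011011011010010101 = 1981396629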